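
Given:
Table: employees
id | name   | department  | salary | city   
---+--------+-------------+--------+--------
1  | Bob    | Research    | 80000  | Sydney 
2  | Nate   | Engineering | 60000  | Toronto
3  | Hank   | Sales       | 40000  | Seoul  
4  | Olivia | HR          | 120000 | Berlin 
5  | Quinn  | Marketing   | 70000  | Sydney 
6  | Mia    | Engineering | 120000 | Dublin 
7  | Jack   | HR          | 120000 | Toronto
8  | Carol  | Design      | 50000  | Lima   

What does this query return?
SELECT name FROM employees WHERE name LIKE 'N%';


LIKE 'N%' matches names starting with 'N'
Matching: 1

1 rows:
Nate


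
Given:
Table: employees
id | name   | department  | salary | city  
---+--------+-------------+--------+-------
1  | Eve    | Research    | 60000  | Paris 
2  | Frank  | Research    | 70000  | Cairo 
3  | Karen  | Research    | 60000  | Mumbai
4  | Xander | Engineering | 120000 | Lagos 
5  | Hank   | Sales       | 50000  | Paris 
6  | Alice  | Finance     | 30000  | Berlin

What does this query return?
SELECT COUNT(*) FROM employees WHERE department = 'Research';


Counting rows where department = 'Research'
  Eve -> MATCH
  Frank -> MATCH
  Karen -> MATCH


3


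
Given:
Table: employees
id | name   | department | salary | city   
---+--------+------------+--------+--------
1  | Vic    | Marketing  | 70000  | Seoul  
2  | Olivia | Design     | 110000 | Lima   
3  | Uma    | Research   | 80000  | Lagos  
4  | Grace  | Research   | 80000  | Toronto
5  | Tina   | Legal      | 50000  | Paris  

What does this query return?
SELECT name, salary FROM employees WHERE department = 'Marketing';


Filtering: department = 'Marketing'
Matching rows: 1

1 rows:
Vic, 70000


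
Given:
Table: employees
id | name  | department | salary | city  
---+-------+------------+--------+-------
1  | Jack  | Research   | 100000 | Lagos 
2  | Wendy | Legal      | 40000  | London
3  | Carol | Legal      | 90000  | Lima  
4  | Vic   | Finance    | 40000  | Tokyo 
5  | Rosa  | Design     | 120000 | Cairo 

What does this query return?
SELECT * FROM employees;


SELECT * returns all 5 rows with all columns

5 rows:
1, Jack, Research, 100000, Lagos
2, Wendy, Legal, 40000, London
3, Carol, Legal, 90000, Lima
4, Vic, Finance, 40000, Tokyo
5, Rosa, Design, 120000, Cairo


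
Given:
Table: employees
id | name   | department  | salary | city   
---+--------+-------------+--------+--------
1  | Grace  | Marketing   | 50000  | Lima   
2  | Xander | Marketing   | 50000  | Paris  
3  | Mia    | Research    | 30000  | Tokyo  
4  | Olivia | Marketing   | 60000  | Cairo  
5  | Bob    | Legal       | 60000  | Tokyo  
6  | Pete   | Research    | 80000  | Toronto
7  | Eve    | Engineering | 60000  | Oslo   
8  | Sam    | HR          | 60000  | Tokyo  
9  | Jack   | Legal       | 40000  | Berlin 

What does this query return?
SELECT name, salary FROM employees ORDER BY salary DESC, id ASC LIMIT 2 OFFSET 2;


Sort by salary DESC (id ASC tiebreak), then skip 2 and take 2
Rows 3 through 4

2 rows:
Bob, 60000
Eve, 60000


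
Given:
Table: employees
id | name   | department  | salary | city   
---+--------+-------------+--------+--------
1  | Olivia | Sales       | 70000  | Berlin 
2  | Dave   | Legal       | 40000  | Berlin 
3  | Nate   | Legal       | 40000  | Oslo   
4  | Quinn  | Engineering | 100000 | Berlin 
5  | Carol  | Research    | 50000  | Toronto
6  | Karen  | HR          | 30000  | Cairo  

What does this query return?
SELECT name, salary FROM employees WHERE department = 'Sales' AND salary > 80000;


Filtering: department = 'Sales' AND salary > 80000
Matching: 0 rows

Empty result set (0 rows)


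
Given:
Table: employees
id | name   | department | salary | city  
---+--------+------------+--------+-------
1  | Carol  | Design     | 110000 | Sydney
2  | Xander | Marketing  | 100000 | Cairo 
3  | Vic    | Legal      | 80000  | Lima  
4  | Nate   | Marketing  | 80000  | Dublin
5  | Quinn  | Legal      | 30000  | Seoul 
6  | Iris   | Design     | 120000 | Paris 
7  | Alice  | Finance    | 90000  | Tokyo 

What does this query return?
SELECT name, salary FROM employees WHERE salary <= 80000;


Filtering: salary <= 80000
Matching: 3 rows

3 rows:
Vic, 80000
Nate, 80000
Quinn, 30000


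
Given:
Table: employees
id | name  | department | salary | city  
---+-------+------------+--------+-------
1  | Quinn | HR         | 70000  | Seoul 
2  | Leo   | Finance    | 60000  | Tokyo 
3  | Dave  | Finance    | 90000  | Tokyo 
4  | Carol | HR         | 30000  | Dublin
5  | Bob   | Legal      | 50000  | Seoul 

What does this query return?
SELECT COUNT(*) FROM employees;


COUNT(*) counts all rows

5


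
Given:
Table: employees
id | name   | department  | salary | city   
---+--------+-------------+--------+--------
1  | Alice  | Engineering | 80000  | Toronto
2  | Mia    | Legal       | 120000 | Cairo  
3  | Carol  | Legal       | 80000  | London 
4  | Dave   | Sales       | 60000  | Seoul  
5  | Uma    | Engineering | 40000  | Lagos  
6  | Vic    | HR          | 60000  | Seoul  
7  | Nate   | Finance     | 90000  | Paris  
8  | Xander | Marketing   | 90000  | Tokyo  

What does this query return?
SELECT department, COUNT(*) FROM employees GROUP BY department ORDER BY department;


Assigning each row to its department group:
  Alice -> Engineering
  Mia -> Legal
  Carol -> Legal
  Dave -> Sales
  Uma -> Engineering
  Vic -> HR
  Nate -> Finance
  Xander -> Marketing


6 groups:
Engineering, 2
Finance, 1
HR, 1
Legal, 2
Marketing, 1
Sales, 1


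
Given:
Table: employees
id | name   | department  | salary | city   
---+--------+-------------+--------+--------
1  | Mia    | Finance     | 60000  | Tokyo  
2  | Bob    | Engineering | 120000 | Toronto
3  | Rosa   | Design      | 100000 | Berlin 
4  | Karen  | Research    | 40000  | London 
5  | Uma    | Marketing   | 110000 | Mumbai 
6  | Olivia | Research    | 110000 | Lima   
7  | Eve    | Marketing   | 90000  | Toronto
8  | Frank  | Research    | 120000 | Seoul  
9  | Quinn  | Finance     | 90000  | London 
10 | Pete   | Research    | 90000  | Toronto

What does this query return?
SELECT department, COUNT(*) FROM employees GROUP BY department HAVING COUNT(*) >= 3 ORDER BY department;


Groups with count >= 3:
  Research: 4 -> PASS
  Design: 1 -> filtered out
  Engineering: 1 -> filtered out
  Finance: 2 -> filtered out
  Marketing: 2 -> filtered out


1 groups:
Research, 4


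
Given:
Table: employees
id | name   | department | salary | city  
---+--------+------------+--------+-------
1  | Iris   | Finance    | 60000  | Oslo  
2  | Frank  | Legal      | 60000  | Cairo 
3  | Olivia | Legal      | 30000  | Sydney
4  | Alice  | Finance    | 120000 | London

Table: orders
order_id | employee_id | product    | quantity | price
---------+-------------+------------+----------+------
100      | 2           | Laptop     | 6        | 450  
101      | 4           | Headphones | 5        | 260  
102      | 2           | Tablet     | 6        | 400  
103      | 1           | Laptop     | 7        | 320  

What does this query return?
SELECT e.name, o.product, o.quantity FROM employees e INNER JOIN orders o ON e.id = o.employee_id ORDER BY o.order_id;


Joining employees.id = orders.employee_id:
  employee Frank (id=2) -> order Laptop
  employee Alice (id=4) -> order Headphones
  employee Frank (id=2) -> order Tablet
  employee Iris (id=1) -> order Laptop


4 rows:
Frank, Laptop, 6
Alice, Headphones, 5
Frank, Tablet, 6
Iris, Laptop, 7


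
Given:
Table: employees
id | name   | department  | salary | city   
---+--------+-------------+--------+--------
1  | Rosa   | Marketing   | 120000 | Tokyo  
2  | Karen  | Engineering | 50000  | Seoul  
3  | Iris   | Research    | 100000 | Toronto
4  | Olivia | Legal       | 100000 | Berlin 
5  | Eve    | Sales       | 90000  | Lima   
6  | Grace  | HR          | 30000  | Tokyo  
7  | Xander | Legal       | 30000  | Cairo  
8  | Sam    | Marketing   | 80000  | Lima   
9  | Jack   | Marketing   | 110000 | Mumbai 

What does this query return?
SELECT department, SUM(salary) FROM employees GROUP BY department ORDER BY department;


Summing salary within each department:
  Engineering: 50000 = 50000
  HR: 30000 = 30000
  Legal: 100000 + 30000 = 130000
  Marketing: 120000 + 80000 + 110000 = 310000
  Research: 100000 = 100000
  Sales: 90000 = 90000


6 groups:
Engineering, 50000
HR, 30000
Legal, 130000
Marketing, 310000
Research, 100000
Sales, 90000


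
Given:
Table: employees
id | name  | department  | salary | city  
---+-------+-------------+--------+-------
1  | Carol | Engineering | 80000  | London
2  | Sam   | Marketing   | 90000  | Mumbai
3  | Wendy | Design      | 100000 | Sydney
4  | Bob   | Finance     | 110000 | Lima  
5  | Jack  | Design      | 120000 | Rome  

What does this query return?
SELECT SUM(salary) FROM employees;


SUM(salary) = 80000 + 90000 + 100000 + 110000 + 120000 = 500000

500000


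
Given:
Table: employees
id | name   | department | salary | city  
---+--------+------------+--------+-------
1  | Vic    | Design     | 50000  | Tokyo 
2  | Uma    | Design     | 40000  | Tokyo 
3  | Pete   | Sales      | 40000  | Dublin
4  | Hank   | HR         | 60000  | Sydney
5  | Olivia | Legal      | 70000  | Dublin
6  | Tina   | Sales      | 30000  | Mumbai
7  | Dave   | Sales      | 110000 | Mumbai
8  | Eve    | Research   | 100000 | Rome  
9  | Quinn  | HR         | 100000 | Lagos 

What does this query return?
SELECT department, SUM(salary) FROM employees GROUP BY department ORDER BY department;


Summing salary within each department:
  Design: 50000 + 40000 = 90000
  HR: 60000 + 100000 = 160000
  Legal: 70000 = 70000
  Research: 100000 = 100000
  Sales: 40000 + 30000 + 110000 = 180000


5 groups:
Design, 90000
HR, 160000
Legal, 70000
Research, 100000
Sales, 180000


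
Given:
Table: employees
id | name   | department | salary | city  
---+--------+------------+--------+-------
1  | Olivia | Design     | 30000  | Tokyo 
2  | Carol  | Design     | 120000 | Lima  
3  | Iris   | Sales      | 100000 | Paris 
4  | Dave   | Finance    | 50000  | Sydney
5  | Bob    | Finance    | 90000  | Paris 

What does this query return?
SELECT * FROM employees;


SELECT * returns all 5 rows with all columns

5 rows:
1, Olivia, Design, 30000, Tokyo
2, Carol, Design, 120000, Lima
3, Iris, Sales, 100000, Paris
4, Dave, Finance, 50000, Sydney
5, Bob, Finance, 90000, Paris


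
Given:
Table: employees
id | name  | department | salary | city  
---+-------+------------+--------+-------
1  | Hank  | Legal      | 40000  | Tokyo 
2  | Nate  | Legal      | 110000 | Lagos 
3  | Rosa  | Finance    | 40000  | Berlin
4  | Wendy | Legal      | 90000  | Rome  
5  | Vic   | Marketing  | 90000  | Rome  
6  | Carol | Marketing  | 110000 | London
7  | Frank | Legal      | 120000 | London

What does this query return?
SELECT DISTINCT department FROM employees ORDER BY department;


All 'department' values (row order): Legal, Legal, Finance, Legal, Marketing, Marketing, Legal
Removing duplicates leaves 3 unique value(s).

3 values:
Finance
Legal
Marketing


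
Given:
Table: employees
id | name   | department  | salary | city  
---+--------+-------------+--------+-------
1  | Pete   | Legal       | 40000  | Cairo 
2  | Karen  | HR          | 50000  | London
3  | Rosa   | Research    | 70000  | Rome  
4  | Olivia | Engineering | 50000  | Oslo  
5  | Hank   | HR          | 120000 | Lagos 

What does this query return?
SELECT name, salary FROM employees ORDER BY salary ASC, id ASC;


Sorting by salary ASC, then id ASC for ties

5 rows:
Pete, 40000
Karen, 50000
Olivia, 50000
Rosa, 70000
Hank, 120000


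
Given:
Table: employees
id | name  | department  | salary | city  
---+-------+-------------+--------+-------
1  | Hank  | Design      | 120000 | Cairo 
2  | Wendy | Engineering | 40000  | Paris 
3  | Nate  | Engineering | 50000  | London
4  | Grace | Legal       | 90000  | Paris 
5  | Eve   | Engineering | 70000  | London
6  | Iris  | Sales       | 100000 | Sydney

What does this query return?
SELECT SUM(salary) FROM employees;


SUM(salary) = 120000 + 40000 + 50000 + 90000 + 70000 + 100000 = 470000

470000


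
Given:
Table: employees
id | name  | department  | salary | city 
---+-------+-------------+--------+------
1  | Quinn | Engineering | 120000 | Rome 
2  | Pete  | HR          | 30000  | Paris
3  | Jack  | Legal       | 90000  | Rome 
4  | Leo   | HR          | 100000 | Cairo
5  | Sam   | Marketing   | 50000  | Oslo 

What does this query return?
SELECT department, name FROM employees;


Projecting columns: department, name

5 rows:
Engineering, Quinn
HR, Pete
Legal, Jack
HR, Leo
Marketing, Sam


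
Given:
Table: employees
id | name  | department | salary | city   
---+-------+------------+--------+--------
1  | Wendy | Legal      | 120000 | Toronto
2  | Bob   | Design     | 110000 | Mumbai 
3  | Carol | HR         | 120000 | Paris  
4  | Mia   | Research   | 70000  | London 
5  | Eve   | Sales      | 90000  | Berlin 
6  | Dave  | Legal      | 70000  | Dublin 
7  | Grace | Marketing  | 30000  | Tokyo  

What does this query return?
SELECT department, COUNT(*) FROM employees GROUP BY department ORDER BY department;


Assigning each row to its department group:
  Wendy -> Legal
  Bob -> Design
  Carol -> HR
  Mia -> Research
  Eve -> Sales
  Dave -> Legal
  Grace -> Marketing


6 groups:
Design, 1
HR, 1
Legal, 2
Marketing, 1
Research, 1
Sales, 1


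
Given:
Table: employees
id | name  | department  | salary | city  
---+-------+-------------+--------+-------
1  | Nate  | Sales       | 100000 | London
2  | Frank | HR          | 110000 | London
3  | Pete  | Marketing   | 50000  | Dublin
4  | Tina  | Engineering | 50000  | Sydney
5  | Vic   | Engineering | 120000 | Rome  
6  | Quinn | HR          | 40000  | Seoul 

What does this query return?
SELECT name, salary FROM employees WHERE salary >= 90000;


Filtering: salary >= 90000
Matching: 3 rows

3 rows:
Nate, 100000
Frank, 110000
Vic, 120000


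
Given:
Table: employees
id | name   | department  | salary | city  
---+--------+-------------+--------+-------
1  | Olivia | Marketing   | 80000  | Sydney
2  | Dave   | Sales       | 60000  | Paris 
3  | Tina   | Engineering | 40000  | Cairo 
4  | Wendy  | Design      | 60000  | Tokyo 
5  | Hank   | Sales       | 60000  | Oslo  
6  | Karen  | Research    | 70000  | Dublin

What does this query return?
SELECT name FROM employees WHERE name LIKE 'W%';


LIKE 'W%' matches names starting with 'W'
Matching: 1

1 rows:
Wendy


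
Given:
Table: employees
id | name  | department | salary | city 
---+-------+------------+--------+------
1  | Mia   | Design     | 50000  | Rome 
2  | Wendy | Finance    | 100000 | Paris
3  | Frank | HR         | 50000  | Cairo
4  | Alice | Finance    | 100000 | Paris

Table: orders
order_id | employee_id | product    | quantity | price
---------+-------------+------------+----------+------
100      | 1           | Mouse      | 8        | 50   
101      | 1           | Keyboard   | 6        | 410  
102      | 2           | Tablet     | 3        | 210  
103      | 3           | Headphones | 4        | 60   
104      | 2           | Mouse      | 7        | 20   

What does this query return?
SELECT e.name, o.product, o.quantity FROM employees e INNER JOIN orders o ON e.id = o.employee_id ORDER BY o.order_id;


Joining employees.id = orders.employee_id:
  employee Mia (id=1) -> order Mouse
  employee Mia (id=1) -> order Keyboard
  employee Wendy (id=2) -> order Tablet
  employee Frank (id=3) -> order Headphones
  employee Wendy (id=2) -> order Mouse


5 rows:
Mia, Mouse, 8
Mia, Keyboard, 6
Wendy, Tablet, 3
Frank, Headphones, 4
Wendy, Mouse, 7


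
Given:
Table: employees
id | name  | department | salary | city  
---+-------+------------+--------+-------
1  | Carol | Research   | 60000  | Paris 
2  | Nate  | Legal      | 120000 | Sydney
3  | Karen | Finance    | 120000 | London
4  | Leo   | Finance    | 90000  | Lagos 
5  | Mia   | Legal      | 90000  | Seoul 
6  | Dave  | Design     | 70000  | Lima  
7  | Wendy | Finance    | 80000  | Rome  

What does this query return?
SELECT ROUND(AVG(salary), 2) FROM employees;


SUM(salary) = 630000
COUNT = 7
ROUND(AVG, 2) = ROUND(630000 / 7, 2) = 90000.0

90000.0


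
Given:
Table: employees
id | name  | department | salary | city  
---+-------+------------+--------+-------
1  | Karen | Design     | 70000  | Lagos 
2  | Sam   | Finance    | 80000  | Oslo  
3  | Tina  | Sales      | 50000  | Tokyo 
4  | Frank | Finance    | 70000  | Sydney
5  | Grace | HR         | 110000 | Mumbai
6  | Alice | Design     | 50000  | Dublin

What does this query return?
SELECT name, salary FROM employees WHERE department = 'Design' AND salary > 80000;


Filtering: department = 'Design' AND salary > 80000
Matching: 0 rows

Empty result set (0 rows)


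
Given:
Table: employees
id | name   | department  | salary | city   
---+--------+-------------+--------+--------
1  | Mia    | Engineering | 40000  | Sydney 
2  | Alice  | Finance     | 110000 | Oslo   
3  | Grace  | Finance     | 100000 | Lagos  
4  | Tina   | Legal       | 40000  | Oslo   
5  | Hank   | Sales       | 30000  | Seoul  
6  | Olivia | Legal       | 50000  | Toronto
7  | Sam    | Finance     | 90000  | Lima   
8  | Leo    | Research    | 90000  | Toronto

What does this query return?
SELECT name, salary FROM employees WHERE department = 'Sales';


Filtering: department = 'Sales'
Matching rows: 1

1 rows:
Hank, 30000


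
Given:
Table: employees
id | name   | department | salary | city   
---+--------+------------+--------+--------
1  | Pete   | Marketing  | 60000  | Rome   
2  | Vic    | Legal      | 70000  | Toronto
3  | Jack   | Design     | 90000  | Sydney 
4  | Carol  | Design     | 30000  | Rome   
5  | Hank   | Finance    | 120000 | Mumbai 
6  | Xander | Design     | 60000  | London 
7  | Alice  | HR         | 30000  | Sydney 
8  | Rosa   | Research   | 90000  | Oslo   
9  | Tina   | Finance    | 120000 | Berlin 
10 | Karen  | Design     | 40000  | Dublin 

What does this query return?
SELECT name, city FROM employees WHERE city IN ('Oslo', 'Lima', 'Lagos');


Filtering: city IN ('Oslo', 'Lima', 'Lagos')
Matching: 1 rows

1 rows:
Rosa, Oslo


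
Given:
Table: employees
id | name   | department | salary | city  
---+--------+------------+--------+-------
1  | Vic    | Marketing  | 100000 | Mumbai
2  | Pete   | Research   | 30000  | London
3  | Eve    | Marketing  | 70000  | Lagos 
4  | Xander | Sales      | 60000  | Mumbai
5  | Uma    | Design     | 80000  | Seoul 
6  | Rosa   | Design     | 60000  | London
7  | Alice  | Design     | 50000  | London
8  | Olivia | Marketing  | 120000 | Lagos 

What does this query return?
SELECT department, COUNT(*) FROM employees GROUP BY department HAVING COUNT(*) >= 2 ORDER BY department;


Groups with count >= 2:
  Design: 3 -> PASS
  Marketing: 3 -> PASS
  Research: 1 -> filtered out
  Sales: 1 -> filtered out


2 groups:
Design, 3
Marketing, 3


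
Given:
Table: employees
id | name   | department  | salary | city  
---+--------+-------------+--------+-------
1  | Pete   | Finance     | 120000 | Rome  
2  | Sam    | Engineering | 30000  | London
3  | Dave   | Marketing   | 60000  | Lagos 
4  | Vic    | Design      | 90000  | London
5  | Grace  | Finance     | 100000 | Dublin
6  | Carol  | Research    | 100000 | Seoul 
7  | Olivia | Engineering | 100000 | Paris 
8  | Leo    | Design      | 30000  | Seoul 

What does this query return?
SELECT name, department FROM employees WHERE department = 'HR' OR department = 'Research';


Filtering: department = 'HR' OR 'Research'
Matching: 1 rows

1 rows:
Carol, Research


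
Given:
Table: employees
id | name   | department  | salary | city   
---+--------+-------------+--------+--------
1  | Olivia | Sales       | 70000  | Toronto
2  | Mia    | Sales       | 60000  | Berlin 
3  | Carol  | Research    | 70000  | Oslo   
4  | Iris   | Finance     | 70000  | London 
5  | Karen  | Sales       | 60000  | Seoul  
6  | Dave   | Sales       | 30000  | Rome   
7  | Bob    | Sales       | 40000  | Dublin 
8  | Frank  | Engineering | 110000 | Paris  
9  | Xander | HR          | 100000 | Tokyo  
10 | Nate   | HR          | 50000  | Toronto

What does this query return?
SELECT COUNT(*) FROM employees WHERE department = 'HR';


Counting rows where department = 'HR'
  Xander -> MATCH
  Nate -> MATCH


2


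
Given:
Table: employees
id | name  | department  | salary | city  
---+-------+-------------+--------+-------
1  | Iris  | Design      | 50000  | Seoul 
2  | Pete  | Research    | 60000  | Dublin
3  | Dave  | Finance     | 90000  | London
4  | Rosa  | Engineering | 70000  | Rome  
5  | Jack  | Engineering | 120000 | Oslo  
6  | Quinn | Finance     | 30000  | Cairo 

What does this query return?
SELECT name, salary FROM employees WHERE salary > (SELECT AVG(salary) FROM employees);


Subquery: AVG(salary) = 70000.0
Filtering: salary > 70000.0
  Dave (90000) -> MATCH
  Jack (120000) -> MATCH


2 rows:
Dave, 90000
Jack, 120000


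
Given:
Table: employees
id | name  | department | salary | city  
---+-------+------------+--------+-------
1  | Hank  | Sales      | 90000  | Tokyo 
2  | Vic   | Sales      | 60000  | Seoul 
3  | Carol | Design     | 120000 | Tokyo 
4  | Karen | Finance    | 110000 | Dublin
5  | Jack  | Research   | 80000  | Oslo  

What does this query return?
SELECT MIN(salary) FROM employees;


Salaries: 90000, 60000, 120000, 110000, 80000
MIN = 60000

60000


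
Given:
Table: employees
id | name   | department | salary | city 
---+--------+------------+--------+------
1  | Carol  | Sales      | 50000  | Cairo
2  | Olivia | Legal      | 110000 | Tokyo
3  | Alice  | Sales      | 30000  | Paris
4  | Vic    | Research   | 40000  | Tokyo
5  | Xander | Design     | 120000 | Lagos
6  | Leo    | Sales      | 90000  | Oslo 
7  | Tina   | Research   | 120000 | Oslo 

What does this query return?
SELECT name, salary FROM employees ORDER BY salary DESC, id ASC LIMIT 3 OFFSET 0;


Sort by salary DESC (id ASC tiebreak), then skip 0 and take 3
Rows 1 through 3

3 rows:
Xander, 120000
Tina, 120000
Olivia, 110000


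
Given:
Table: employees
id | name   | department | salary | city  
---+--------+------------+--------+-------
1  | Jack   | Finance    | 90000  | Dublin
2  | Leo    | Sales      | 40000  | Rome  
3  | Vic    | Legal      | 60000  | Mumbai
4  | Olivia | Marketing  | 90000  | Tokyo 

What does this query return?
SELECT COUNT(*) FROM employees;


COUNT(*) counts all rows

4


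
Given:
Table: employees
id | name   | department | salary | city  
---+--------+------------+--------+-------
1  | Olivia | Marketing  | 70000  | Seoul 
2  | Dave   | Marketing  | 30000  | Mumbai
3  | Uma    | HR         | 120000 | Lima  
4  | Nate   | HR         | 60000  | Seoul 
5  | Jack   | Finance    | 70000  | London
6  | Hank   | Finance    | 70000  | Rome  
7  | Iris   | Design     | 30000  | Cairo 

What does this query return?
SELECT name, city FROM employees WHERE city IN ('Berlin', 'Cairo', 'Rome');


Filtering: city IN ('Berlin', 'Cairo', 'Rome')
Matching: 2 rows

2 rows:
Hank, Rome
Iris, Cairo


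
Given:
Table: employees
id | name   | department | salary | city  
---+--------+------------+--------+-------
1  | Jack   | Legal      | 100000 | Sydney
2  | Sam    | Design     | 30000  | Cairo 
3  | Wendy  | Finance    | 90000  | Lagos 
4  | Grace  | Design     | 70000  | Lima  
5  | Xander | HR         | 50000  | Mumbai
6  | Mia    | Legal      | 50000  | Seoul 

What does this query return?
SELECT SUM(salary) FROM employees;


SUM(salary) = 100000 + 30000 + 90000 + 70000 + 50000 + 50000 = 390000

390000


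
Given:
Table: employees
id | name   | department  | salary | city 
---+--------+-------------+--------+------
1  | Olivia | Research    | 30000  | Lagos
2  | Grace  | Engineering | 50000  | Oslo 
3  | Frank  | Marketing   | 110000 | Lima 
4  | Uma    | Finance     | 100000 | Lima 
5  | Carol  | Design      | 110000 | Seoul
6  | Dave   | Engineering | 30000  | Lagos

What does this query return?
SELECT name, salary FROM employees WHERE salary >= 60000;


Filtering: salary >= 60000
Matching: 3 rows

3 rows:
Frank, 110000
Uma, 100000
Carol, 110000


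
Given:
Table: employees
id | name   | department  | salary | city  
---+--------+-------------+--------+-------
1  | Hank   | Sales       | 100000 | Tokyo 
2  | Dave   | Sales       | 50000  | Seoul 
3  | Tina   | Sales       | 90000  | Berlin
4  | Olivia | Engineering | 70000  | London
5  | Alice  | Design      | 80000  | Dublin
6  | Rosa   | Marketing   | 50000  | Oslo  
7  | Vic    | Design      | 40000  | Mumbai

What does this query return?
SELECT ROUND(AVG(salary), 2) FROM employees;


SUM(salary) = 480000
COUNT = 7
ROUND(AVG, 2) = ROUND(480000 / 7, 2) = 68571.43

68571.43


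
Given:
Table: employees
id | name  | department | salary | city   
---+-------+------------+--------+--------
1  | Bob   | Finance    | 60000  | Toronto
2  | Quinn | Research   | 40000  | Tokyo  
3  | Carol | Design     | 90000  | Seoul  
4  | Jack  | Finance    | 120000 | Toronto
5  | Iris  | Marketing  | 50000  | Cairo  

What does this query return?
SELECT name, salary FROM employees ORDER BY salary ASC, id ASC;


Sorting by salary ASC, then id ASC for ties

5 rows:
Quinn, 40000
Iris, 50000
Bob, 60000
Carol, 90000
Jack, 120000


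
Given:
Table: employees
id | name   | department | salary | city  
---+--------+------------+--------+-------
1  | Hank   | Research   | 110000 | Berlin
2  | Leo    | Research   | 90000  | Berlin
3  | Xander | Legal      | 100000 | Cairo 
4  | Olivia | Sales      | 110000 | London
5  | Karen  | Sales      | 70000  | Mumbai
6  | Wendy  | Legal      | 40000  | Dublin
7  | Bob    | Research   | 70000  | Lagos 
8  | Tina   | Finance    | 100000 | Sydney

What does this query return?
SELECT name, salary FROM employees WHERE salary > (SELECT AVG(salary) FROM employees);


Subquery: AVG(salary) = 86250.0
Filtering: salary > 86250.0
  Hank (110000) -> MATCH
  Leo (90000) -> MATCH
  Xander (100000) -> MATCH
  Olivia (110000) -> MATCH
  Tina (100000) -> MATCH


5 rows:
Hank, 110000
Leo, 90000
Xander, 100000
Olivia, 110000
Tina, 100000


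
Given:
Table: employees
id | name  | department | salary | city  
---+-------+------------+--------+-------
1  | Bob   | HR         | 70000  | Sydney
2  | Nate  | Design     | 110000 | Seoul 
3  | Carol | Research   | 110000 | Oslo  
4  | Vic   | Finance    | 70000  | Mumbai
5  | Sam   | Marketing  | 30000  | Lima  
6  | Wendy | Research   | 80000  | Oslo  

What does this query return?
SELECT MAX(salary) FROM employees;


Salaries: 70000, 110000, 110000, 70000, 30000, 80000
MAX = 110000

110000


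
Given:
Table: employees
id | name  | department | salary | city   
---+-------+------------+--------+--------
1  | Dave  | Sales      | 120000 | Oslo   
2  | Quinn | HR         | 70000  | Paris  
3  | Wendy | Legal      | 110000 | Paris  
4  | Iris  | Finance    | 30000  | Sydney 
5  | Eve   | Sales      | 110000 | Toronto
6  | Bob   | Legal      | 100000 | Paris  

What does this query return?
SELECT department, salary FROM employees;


Projecting columns: department, salary

6 rows:
Sales, 120000
HR, 70000
Legal, 110000
Finance, 30000
Sales, 110000
Legal, 100000


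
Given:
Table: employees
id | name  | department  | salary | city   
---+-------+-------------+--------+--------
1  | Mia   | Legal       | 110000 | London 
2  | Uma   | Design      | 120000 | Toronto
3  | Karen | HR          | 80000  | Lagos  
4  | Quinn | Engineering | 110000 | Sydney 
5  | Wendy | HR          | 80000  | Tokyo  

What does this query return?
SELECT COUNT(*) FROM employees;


COUNT(*) counts all rows

5


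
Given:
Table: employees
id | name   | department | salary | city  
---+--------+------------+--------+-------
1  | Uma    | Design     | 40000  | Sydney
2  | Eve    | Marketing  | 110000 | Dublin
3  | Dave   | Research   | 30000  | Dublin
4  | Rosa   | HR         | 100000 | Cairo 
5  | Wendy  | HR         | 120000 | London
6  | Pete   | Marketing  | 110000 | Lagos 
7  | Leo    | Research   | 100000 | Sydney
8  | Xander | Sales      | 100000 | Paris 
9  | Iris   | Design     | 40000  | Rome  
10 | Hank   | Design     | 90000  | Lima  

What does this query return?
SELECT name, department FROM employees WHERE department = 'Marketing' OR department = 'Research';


Filtering: department = 'Marketing' OR 'Research'
Matching: 4 rows

4 rows:
Eve, Marketing
Dave, Research
Pete, Marketing
Leo, Research


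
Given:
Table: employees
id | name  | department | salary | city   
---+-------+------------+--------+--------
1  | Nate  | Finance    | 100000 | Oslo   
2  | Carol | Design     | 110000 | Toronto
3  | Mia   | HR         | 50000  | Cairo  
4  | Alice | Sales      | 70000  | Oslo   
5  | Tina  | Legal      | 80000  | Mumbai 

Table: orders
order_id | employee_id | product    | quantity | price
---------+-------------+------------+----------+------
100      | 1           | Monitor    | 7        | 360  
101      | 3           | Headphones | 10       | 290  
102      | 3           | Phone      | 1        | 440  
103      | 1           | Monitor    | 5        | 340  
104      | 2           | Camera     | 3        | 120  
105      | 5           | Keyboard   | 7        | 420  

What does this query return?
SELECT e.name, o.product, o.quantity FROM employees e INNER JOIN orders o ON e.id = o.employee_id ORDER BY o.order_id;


Joining employees.id = orders.employee_id:
  employee Nate (id=1) -> order Monitor
  employee Mia (id=3) -> order Headphones
  employee Mia (id=3) -> order Phone
  employee Nate (id=1) -> order Monitor
  employee Carol (id=2) -> order Camera
  employee Tina (id=5) -> order Keyboard


6 rows:
Nate, Monitor, 7
Mia, Headphones, 10
Mia, Phone, 1
Nate, Monitor, 5
Carol, Camera, 3
Tina, Keyboard, 7


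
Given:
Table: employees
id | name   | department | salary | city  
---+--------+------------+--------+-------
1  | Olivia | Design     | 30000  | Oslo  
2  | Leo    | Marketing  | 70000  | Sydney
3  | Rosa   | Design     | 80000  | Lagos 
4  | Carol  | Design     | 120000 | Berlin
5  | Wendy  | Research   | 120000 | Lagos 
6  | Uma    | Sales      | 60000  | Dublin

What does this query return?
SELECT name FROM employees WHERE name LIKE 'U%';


LIKE 'U%' matches names starting with 'U'
Matching: 1

1 rows:
Uma


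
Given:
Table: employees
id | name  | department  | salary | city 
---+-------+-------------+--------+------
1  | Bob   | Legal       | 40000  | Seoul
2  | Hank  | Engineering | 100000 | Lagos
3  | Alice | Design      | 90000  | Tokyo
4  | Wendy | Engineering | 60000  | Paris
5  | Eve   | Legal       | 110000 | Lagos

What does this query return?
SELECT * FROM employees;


SELECT * returns all 5 rows with all columns

5 rows:
1, Bob, Legal, 40000, Seoul
2, Hank, Engineering, 100000, Lagos
3, Alice, Design, 90000, Tokyo
4, Wendy, Engineering, 60000, Paris
5, Eve, Legal, 110000, Lagos


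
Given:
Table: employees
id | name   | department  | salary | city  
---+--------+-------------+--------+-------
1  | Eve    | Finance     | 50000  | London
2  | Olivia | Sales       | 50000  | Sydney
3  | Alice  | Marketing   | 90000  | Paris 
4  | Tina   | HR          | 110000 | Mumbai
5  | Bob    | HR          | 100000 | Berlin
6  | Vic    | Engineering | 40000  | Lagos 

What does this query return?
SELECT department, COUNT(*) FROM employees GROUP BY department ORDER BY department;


Assigning each row to its department group:
  Eve -> Finance
  Olivia -> Sales
  Alice -> Marketing
  Tina -> HR
  Bob -> HR
  Vic -> Engineering


5 groups:
Engineering, 1
Finance, 1
HR, 2
Marketing, 1
Sales, 1


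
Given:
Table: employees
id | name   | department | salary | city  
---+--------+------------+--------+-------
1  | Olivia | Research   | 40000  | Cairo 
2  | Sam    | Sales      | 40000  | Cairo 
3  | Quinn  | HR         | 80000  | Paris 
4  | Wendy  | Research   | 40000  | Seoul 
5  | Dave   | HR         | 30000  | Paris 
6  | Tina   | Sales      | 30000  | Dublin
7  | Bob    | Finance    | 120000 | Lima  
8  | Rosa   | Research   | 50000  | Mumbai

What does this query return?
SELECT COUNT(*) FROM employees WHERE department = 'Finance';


Counting rows where department = 'Finance'
  Bob -> MATCH


1


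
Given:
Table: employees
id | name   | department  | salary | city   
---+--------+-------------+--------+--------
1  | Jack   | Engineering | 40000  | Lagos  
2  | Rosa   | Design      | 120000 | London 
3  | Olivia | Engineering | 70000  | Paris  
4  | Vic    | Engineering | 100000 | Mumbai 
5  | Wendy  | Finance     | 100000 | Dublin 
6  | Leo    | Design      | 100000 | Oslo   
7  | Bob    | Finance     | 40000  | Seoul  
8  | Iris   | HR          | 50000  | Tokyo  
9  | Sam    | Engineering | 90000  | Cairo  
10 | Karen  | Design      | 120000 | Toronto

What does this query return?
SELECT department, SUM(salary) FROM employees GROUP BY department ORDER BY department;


Summing salary within each department:
  Design: 120000 + 100000 + 120000 = 340000
  Engineering: 40000 + 70000 + 100000 + 90000 = 300000
  Finance: 100000 + 40000 = 140000
  HR: 50000 = 50000


4 groups:
Design, 340000
Engineering, 300000
Finance, 140000
HR, 50000


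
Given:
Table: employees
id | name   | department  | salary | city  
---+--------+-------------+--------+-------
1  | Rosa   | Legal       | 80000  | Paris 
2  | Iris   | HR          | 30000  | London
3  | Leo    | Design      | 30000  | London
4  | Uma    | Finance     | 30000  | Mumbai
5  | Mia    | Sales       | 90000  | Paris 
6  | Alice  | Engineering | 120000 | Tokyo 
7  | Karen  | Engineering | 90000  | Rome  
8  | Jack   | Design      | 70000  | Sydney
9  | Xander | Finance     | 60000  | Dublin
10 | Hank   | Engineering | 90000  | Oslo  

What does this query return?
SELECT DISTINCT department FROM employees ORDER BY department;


All 'department' values (row order): Legal, HR, Design, Finance, Sales, Engineering, Engineering, Design, Finance, Engineering
Removing duplicates leaves 6 unique value(s).

6 values:
Design
Engineering
Finance
HR
Legal
Sales


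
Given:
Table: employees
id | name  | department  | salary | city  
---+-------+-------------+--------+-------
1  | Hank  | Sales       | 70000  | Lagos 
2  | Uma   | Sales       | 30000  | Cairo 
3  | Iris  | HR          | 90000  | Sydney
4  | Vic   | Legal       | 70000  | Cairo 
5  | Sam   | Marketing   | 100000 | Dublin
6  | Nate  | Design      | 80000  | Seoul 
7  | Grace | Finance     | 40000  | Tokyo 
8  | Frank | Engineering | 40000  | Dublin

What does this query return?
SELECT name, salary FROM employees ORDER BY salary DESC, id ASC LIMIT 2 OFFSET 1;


Sort by salary DESC (id ASC tiebreak), then skip 1 and take 2
Rows 2 through 3

2 rows:
Iris, 90000
Nate, 80000


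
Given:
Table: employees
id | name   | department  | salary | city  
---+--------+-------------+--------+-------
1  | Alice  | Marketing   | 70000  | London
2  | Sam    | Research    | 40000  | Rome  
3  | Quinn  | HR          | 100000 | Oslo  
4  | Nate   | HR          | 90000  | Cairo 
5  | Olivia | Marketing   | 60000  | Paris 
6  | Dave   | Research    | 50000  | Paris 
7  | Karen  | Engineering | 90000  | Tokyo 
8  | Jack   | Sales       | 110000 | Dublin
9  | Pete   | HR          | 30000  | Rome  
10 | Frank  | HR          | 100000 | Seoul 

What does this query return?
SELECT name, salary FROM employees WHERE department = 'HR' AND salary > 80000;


Filtering: department = 'HR' AND salary > 80000
Matching: 3 rows

3 rows:
Quinn, 100000
Nate, 90000
Frank, 100000


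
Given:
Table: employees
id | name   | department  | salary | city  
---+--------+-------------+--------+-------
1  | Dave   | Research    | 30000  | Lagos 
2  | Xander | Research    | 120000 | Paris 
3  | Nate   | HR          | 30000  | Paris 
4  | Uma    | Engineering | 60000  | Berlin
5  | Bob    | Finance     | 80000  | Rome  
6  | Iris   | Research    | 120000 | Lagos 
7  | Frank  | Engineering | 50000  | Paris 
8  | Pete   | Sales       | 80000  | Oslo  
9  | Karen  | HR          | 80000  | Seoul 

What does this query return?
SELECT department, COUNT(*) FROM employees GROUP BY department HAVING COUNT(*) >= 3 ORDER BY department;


Groups with count >= 3:
  Research: 3 -> PASS
  Engineering: 2 -> filtered out
  Finance: 1 -> filtered out
  HR: 2 -> filtered out
  Sales: 1 -> filtered out


1 groups:
Research, 3


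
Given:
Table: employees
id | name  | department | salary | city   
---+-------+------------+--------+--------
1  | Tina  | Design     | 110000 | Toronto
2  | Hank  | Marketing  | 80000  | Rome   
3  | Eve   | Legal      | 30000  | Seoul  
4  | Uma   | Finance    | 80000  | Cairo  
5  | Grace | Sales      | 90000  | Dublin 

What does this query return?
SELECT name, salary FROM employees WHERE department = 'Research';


Filtering: department = 'Research'
Matching rows: 0

Empty result set (0 rows)


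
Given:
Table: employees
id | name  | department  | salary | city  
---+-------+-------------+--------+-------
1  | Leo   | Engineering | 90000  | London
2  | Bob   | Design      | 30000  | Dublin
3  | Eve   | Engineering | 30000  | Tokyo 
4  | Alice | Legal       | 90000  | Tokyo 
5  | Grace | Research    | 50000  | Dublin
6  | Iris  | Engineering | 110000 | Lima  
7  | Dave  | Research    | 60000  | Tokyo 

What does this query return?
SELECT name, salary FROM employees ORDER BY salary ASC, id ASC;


Sorting by salary ASC, then id ASC for ties

7 rows:
Bob, 30000
Eve, 30000
Grace, 50000
Dave, 60000
Leo, 90000
Alice, 90000
Iris, 110000


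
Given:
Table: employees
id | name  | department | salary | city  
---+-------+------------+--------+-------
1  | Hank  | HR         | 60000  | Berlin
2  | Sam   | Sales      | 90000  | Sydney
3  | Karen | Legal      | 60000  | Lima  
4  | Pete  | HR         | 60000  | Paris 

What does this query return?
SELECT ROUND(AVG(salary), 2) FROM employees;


SUM(salary) = 270000
COUNT = 4
ROUND(AVG, 2) = ROUND(270000 / 4, 2) = 67500.0

67500.0


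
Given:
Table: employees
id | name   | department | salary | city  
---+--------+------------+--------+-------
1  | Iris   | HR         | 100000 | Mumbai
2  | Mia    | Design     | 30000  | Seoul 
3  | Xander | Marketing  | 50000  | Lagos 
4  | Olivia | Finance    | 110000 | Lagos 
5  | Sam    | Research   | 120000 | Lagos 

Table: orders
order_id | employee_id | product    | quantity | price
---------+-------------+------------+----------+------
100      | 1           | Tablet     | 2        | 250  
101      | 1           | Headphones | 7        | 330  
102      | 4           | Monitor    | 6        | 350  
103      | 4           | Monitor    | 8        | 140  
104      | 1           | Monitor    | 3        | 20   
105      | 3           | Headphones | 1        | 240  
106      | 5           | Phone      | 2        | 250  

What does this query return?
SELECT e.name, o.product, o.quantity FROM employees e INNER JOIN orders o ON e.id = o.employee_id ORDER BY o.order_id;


Joining employees.id = orders.employee_id:
  employee Iris (id=1) -> order Tablet
  employee Iris (id=1) -> order Headphones
  employee Olivia (id=4) -> order Monitor
  employee Olivia (id=4) -> order Monitor
  employee Iris (id=1) -> order Monitor
  employee Xander (id=3) -> order Headphones
  employee Sam (id=5) -> order Phone


7 rows:
Iris, Tablet, 2
Iris, Headphones, 7
Olivia, Monitor, 6
Olivia, Monitor, 8
Iris, Monitor, 3
Xander, Headphones, 1
Sam, Phone, 2


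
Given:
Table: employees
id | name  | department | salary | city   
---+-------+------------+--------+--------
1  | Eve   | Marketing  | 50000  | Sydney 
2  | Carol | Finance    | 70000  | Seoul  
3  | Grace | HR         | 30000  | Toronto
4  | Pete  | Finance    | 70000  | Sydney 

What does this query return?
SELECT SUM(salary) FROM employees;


SUM(salary) = 50000 + 70000 + 30000 + 70000 = 220000

220000


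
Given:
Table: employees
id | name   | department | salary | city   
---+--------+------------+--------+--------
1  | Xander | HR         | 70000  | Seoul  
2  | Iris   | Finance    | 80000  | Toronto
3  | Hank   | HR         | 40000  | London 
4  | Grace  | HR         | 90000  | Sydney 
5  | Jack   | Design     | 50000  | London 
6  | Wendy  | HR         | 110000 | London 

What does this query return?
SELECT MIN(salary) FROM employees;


Salaries: 70000, 80000, 40000, 90000, 50000, 110000
MIN = 40000

40000
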